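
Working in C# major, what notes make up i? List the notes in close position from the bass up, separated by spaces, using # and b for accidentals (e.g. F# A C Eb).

Scale degree 1 in C# major is C#; here the chord built on it is altered to a minor triad. i is the minor tonic, borrowed from the parallel minor.
So the chord is C#-E-G#, a minor triad.

C# E G#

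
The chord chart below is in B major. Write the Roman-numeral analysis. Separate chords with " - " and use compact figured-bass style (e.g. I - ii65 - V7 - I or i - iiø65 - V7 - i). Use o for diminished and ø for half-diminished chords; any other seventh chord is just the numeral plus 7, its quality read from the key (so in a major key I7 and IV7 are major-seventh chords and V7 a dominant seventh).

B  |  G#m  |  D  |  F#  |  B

I - vi - bIII - V - I

B: root B is the tonic; major triad there is I.
G#m: minor triad on G# = scale degree 6 → vi.
D is non-diatonic — bIII, a mixture chord from B minor.
F#: major triad on F# = scale degree 5 → V.
B: major triad on B = scale degree 1 → I.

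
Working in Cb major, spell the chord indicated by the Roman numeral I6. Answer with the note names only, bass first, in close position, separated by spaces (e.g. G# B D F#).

The numeral's case and figure indicate a major triad. In Cb major its root, the first degree, is Cb.
That chord is spelled Cb-Eb-Gb.
The figured bass 6 indicates first inversion, placing the third (Eb) in the bass: Eb-Gb-Cb.

Eb Gb Cb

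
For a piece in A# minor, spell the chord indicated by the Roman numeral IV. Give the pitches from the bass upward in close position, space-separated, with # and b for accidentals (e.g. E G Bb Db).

Scale degree 4 in A# minor is D#; here the chord built on it is altered to a major triad. IV is the major subdominant, borrowed from the parallel major.
So the chord is D#-F##-A#.

D# F## A#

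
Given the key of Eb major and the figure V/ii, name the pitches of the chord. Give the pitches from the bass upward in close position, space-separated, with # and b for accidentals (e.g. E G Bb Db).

The slash means an applied dominant: we want the dominant of ii. In Eb major, ii is F minor, and its dominant is built on C.
Building a major triad on C gives C-E-G.

C E G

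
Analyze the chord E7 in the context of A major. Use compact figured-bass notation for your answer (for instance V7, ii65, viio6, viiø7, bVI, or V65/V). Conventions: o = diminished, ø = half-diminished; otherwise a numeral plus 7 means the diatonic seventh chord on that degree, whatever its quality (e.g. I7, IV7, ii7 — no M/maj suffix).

V7

Stacked in thirds the chord is E-G#-B-D: a dominant seventh chord on E.
In A major, E is the dominant; the diatonic dominant seventh chord there is V7.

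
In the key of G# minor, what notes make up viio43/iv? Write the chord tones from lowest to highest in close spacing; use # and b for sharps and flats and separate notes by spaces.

The slash marks an applied leading-tone chord: viio of iv. In G# minor, iv is C#, so the leading tone to it is B#, a half step below.
Building a fully diminished seventh chord on B# gives B#-D#-F#-A.
With the 43 figure the chord is in second inversion; from the bass F# upward in close position it reads F#-A-B#-D#.

F# A B# D#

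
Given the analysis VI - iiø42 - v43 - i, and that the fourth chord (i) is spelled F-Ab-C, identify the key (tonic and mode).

The chord Fm is a minor triad rooted on F; its label is i.
If F is scale degree 1 and the mode makes that degree carry a minor triad, the tonic is F and the mode is minor.

F minor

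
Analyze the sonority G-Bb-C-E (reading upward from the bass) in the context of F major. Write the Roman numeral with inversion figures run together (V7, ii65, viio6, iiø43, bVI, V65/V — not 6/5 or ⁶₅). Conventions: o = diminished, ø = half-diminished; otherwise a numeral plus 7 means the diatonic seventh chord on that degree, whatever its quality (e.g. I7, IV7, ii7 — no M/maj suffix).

V43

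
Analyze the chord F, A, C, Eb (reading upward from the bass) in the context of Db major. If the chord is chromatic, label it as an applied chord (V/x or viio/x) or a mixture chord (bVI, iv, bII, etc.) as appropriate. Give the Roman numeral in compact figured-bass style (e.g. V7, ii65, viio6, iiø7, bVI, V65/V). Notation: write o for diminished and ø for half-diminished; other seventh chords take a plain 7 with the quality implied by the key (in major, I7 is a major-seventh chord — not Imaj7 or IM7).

V7/vi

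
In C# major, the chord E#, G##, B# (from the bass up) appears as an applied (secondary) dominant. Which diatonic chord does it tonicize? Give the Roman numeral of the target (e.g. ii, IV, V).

vi

The chord is a major triad on E#.
A dominant resolves down a perfect fifth: E# → A#. In C# major, A# is scale degree 6, i.e. vi.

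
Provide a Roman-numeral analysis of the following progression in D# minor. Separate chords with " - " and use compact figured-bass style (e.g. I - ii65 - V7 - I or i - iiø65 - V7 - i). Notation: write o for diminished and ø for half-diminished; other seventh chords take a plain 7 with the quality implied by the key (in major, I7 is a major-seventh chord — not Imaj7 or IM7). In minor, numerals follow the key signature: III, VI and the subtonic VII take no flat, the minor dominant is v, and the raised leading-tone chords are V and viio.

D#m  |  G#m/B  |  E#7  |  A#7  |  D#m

i - iv6 - V7/V - V7 - i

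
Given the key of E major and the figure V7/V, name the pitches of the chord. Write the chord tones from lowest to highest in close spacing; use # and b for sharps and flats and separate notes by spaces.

The slash means an applied dominant: we want the dominant of V. In E major, V is B major, and its dominant is built on F#.
Building a dominant seventh chord on F# gives F#-A#-C#-E.

F# A# C# E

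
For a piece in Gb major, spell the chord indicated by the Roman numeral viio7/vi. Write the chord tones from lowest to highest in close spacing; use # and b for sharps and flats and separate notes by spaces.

The slash marks an applied leading-tone chord: viio of vi. In Gb major, vi is Eb, so the leading tone to it is D, a half step below.
Building a fully diminished seventh chord on D gives D-F-Ab-Cb.

D F Ab Cb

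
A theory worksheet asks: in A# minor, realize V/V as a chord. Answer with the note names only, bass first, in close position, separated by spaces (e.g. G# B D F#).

B# D## F##

The slash means an applied dominant: we want the dominant of V. In A# minor, V is E# major, and its dominant is built on B#.
Building a major triad on B# gives B#-D##-F##.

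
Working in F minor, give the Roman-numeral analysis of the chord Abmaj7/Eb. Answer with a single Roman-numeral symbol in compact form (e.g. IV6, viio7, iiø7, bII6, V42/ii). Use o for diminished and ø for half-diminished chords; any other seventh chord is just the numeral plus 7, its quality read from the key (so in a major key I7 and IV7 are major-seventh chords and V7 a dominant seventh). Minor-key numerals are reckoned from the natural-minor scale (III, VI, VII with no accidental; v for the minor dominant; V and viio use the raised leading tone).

Stacked in thirds the chord is Ab-C-Eb-G: a major seventh chord on Ab.
In F minor, Ab is the mediant; the diatonic major seventh chord there is III7.
With Eb in the bass the chord is in second inversion, so the figured bass is 43.

III43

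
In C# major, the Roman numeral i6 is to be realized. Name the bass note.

E

i in C# major has root C#; the chord is C#-E-G#.
The figure 6 means first inversion — the third is in the bass.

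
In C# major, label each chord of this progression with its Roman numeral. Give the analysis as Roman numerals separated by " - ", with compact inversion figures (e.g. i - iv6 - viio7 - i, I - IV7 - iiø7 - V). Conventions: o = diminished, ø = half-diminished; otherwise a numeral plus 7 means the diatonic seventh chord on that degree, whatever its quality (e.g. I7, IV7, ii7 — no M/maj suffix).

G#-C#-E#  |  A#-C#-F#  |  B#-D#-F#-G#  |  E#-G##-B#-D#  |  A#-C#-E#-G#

I64 - IV6 - V65 - V7/vi - vi7

G#-C#-E# has root C#, degree 1 in C# major, so I64.
A#-C#-F#: root F# is the subdominant; major triad there is IV6.
B#-D#-F#-G#: dominant seventh chord on G# = scale degree 5 → V65.
E#-G##-B#-D#: a dominant seventh chord on E#, the applied dominant of vi → V7/vi.
A#-C#-E#-G#: minor seventh chord on A# = scale degree 6 → vi7.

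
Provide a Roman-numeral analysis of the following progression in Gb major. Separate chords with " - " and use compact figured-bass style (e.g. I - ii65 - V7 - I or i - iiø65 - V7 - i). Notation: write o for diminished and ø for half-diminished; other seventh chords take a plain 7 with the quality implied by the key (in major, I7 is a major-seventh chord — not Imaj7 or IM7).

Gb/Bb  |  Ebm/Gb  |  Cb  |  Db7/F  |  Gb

Gb/Bb: root Gb is the tonic; major triad there is I6.
Ebm/Gb: minor triad on Eb = scale degree 6 → vi6.
Cb has root Cb, degree 4 in Gb major, so IV.
Db7/F: dominant seventh chord on Db = scale degree 5 → V65.
Gb has root Gb, degree 1 in Gb major, so I.

I6 - vi6 - IV - V65 - I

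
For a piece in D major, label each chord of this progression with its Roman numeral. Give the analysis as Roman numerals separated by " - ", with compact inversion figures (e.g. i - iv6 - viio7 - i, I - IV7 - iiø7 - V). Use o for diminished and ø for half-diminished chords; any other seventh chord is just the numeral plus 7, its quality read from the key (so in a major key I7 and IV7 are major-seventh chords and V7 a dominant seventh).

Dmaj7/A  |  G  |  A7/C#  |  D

I43 - IV - V65 - I

Dmaj7/A has root D, degree 1 in D major, so I43.
G has root G, degree 4 in D major, so IV.
A7/C#: dominant seventh chord on A = scale degree 5 → V65.
D has root D, degree 1 in D major, so I.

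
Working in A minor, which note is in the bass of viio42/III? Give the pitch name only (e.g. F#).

The applied chord viio42/III is rooted on B: B-D-F-Ab.
The figure 42 means third inversion — the seventh is in the bass.

Ab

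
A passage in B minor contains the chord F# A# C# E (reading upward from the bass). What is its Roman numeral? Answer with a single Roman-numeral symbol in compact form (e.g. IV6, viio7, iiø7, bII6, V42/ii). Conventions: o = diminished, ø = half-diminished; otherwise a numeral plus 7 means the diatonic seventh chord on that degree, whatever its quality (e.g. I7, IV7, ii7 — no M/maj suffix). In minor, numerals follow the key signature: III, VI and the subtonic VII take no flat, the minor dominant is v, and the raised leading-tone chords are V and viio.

The pitches F#-A#-C#-E form a dominant seventh chord rooted on F#.
F# is scale degree 5 in B minor, and a dominant seventh chord on that degree is written V7.

V7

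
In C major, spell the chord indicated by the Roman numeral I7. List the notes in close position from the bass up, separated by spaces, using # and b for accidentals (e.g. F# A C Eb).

The numeral's case and figure indicate a major seventh chord. In C major its root, the first degree, is C.
Stacking thirds from C gives C-E-G-B.

C E G B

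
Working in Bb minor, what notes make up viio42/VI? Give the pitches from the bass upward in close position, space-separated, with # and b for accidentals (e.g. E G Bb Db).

Ebb F Ab Cb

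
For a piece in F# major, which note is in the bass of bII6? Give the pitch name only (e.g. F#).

bII in F# major has root G; the chord is G-B-D.
The figure 6 means first inversion — the third is in the bass.

B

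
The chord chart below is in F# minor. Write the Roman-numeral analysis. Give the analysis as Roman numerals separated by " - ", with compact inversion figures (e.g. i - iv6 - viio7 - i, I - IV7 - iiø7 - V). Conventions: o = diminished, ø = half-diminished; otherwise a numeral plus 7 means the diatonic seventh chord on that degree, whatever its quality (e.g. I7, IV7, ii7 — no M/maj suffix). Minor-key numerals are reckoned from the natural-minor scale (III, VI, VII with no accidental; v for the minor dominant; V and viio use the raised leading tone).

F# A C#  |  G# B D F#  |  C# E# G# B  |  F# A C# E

F#-A-C#: root F# is the tonic; minor triad there is i.
G#-B-D-F# has root G#, degree 2 in F# minor, so iiø7.
C#-E#-G#-B: root C# is the dominant; dominant seventh chord there is V7.
F#-A-C#-E: root F# is the tonic; minor seventh chord there is i7.

i - iiø7 - V7 - i7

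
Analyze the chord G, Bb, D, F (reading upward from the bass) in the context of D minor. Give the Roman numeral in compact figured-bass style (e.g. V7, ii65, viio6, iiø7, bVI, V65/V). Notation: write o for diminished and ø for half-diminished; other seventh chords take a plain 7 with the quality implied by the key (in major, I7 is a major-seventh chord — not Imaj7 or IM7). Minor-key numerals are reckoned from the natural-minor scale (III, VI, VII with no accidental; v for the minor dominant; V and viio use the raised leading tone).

iv7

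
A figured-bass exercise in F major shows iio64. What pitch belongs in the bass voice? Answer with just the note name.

Db

iio in F major has root G; the chord is G-Bb-Db.
The figure 64 means second inversion — the fifth is in the bass.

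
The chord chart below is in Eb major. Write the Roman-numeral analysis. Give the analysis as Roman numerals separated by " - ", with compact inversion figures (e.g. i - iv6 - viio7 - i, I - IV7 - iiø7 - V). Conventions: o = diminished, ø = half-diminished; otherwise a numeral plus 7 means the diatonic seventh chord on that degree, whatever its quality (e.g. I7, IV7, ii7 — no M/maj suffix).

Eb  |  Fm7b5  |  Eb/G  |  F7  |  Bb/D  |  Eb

Eb has root Eb, degree 1 in Eb major, so I.
Fm7b5 is non-diatonic — iiø7, a mixture chord from Eb minor.
Eb/G: root Eb is the tonic; major triad there is I6.
F7 is the secondary dominant of V (dominant seventh chord on F): V7/V.
Bb/D: major triad on Bb = scale degree 5 → V6.
Eb: root Eb is the tonic; major triad there is I.

I - iiø7 - I6 - V7/V - V6 - I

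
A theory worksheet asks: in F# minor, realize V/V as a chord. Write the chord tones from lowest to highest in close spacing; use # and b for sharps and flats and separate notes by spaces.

G# B# D#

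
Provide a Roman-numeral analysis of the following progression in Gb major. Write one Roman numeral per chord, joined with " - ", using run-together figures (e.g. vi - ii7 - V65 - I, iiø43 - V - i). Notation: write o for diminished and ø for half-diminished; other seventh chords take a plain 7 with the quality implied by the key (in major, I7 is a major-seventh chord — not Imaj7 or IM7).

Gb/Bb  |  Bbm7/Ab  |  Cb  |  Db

Gb/Bb: major triad on Gb = scale degree 1 → I6.
Bbm7/Ab: minor seventh chord on Bb = scale degree 3 → iii42.
Cb: root Cb is the subdominant; major triad there is IV.
Db: major triad on Db = scale degree 5 → V.

I6 - iii42 - IV - V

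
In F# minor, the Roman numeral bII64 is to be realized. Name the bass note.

D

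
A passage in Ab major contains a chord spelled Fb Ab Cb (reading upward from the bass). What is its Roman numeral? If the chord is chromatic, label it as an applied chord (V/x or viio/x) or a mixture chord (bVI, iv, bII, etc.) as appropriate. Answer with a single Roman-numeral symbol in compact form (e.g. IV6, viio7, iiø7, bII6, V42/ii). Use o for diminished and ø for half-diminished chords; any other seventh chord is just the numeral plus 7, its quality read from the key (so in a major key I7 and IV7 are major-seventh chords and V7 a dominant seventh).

Stacked in thirds the chord is Fb-Ab-Cb: a major triad on Fb.
Fb is the lowered sixth degree of Ab major (diatonic 6 would be F). This is a major triad on the lowered sixth degree, borrowed from the parallel minor.

bVI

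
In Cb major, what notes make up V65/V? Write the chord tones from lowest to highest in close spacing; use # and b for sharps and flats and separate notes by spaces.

F Ab Cb Db

The slash means an applied dominant: we want the dominant of V. In Cb major, V is Gb major, and its dominant is built on Db.
Building a dominant seventh chord on Db gives Db-F-Ab-Cb.
With the 65 figure the chord is in first inversion; from the bass F upward in close position it reads F-Ab-Cb-Db.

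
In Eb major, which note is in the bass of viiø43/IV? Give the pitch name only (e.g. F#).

The applied chord viiø43/IV is rooted on G: G-Bb-Db-F.
The figure 43 means second inversion — the fifth is in the bass.

Db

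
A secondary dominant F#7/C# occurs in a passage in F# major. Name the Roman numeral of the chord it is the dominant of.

The chord is a dominant seventh chord on F#.
A dominant resolves down a perfect fifth: F# → B. In F# major, B is scale degree 4, i.e. IV.

IV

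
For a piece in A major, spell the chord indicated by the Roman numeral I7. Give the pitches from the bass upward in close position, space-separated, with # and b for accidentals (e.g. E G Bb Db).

A C# E G#

In A major, the tonic is A, and the diatonic chord built there is a major seventh chord.
Stacking thirds from A gives A-C#-E-G#.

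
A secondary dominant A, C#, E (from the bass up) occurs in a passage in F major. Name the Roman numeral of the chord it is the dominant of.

The chord is a major triad on A.
A dominant resolves down a perfect fifth: A → D. In F major, D is scale degree 6, i.e. vi.

vi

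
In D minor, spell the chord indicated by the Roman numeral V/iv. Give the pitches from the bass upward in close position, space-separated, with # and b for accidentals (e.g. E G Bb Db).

D F# A

The slash means an applied dominant: we want the dominant of iv. In D minor, iv is G minor, and its dominant is built on D.
Building a major triad on D gives D-F#-A.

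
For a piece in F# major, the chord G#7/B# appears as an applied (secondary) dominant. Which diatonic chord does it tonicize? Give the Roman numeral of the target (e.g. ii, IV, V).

V

The chord is a dominant seventh chord on G#.
A dominant resolves down a perfect fifth: G# → C#. In F# major, C# is scale degree 5, i.e. V.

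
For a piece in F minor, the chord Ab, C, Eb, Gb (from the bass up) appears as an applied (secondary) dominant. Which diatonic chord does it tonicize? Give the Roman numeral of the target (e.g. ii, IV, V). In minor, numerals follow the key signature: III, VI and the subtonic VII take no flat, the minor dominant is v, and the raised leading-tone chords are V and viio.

VI

The chord is a dominant seventh chord on Ab.
A dominant resolves down a perfect fifth: Ab → Db. In F minor, Db is scale degree 6, i.e. VI.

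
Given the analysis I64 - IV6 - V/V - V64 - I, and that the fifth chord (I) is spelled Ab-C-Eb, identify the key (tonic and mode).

The chord Ab is a major triad rooted on Ab; its label is I.
If Ab is scale degree 1 and the mode makes that degree carry a major triad, the tonic is Ab and the mode is major.

Ab major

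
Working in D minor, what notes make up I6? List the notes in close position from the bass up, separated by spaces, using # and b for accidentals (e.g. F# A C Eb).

Scale degree 1 in D minor is D; here the chord built on it is altered to a major triad. I6 is the major tonic (Picardy third), borrowed from the parallel major.
So the chord is D-F#-A.
The figured bass 6 indicates first inversion, placing the third (F#) in the bass: F#-A-D.

F# A D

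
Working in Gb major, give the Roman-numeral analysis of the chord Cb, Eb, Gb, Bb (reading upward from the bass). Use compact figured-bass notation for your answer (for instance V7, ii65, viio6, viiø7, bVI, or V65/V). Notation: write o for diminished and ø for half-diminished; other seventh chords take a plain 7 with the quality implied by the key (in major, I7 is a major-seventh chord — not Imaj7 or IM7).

IV7

The pitches Cb-Eb-Gb-Bb form a major seventh chord rooted on Cb.
Cb is scale degree 4 in Gb major, and a major seventh chord on that degree is written IV7.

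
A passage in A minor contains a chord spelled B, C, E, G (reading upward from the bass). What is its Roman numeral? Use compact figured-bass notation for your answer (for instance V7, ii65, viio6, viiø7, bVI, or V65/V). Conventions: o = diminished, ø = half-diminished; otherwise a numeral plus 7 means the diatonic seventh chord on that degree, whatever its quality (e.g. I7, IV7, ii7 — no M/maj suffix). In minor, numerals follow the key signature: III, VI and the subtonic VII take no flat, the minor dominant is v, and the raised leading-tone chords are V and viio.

III42

The pitches C-E-G-B form a major seventh chord rooted on C.
In A minor, C is the mediant; the diatonic major seventh chord there is III7.
With B in the bass the chord is in third inversion, so the figured bass is 42.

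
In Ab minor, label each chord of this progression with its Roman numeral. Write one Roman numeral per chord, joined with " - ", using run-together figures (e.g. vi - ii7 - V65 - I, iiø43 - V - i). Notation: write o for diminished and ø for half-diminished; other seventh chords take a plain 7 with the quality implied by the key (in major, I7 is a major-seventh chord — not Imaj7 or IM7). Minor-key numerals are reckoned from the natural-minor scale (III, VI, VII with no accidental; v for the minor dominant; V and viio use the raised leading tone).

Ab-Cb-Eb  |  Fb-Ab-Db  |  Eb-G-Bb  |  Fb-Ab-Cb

i - iv6 - V - VI

Ab-Cb-Eb: minor triad on Ab = scale degree 1 → i.
Fb-Ab-Db: minor triad on Db = scale degree 4 → iv6.
Eb-G-Bb has root Eb, degree 5 in Ab minor, so V.
Fb-Ab-Cb has root Fb, degree 6 in Ab minor, so VI.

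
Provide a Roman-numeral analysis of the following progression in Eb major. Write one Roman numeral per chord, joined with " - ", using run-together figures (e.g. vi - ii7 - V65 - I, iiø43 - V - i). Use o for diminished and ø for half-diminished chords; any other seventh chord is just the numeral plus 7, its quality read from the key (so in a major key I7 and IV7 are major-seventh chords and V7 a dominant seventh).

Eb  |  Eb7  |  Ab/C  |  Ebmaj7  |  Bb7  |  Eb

I - V7/IV - IV6 - I7 - V7 - I

Eb has root Eb, degree 1 in Eb major, so I.
Eb7 is the secondary dominant of IV (dominant seventh chord on Eb): V7/IV.
Ab/C: major triad on Ab = scale degree 4 → IV6.
Ebmaj7 has root Eb, degree 1 in Eb major, so I7.
Bb7: root Bb is the dominant; dominant seventh chord there is V7.
Eb: major triad on Eb = scale degree 1 → I.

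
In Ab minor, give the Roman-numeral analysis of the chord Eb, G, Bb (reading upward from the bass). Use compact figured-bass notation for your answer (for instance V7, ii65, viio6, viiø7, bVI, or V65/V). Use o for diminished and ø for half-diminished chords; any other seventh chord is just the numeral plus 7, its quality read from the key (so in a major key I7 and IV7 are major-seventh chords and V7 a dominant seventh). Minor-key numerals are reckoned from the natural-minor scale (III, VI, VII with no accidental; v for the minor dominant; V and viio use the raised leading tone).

Stacked in thirds the chord is Eb-G-Bb: a major triad on Eb.
In Ab minor, Eb is the dominant; the diatonic major triad there is V.

V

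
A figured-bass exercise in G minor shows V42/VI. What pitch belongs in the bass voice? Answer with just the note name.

The applied chord V42/VI is rooted on Bb: Bb-D-F-Ab.
The figure 42 means third inversion — the seventh is in the bass.

Ab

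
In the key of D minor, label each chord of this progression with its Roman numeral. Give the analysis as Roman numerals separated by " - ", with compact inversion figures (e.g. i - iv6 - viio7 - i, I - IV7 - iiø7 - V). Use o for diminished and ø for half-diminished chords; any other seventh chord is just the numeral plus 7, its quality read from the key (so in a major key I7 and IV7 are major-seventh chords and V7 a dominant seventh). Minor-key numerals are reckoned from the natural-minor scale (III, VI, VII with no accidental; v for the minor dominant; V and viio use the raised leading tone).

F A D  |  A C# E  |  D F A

i6 - V - i

F-A-D: minor triad on D = scale degree 1 → i6.
A-C#-E: root A is the dominant; major triad there is V.
D-F-A: minor triad on D = scale degree 1 → i.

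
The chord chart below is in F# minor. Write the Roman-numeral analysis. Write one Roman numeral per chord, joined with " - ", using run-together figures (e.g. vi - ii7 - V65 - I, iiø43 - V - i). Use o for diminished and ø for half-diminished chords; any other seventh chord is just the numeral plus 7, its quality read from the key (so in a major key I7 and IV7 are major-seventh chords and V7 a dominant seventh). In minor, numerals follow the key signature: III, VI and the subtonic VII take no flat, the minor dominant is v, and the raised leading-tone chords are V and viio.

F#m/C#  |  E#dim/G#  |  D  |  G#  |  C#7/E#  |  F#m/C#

i64 - viio6 - VI - V/V - V65 - i64

F#m/C# has root F#, degree 1 in F# minor, so i64.
E#dim/G#: diminished triad on E# = scale degree 7 → viio6.
D: major triad on D = scale degree 6 → VI.
G#: chromatic; G# is V of V, so V/V.
C#7/E# has root C#, degree 5 in F# minor, so V65.
F#m/C# has root F#, degree 1 in F# minor, so i64.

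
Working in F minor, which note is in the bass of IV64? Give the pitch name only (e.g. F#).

F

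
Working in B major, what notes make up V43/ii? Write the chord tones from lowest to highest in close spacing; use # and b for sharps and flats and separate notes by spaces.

D# F# G# B#

The slash means an applied dominant: we want the dominant of ii. In B major, ii is C# minor, and its dominant is built on G#.
Building a dominant seventh chord on G# gives G#-B#-D#-F#.
With the 43 figure the chord is in second inversion; from the bass D# upward in close position it reads D#-F#-G#-B#.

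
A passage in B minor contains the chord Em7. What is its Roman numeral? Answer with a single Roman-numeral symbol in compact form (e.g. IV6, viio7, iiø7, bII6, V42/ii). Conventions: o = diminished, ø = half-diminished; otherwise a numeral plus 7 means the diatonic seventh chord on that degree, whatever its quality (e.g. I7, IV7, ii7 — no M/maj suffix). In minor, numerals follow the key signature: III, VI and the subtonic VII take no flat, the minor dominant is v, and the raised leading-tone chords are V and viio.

iv7

The pitches E-G-B-D form a minor seventh chord rooted on E.
In B minor, E is the subdominant; the diatonic minor seventh chord there is iv7.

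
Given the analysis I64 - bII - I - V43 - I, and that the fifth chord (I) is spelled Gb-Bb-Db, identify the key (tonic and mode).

I is given as Gb-Bb-Db — a major triad with root Gb.
If Gb is scale degree 1 and the mode makes that degree carry a major triad, the tonic is Gb and the mode is major.

Gb major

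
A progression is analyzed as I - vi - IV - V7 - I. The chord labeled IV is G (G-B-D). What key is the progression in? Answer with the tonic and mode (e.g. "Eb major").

IV is given as G-B-D — a major triad with root G.
If G is scale degree 4 and the mode makes that degree carry a major triad, the tonic is D and the mode is major.

D major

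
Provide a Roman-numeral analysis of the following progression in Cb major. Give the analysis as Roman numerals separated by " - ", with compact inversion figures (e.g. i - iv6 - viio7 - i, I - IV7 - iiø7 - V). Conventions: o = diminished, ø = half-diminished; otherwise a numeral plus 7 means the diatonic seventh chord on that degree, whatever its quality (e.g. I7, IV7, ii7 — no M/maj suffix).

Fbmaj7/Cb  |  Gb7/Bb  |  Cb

Fbmaj7/Cb has root Fb, degree 4 in Cb major, so IV43.
Gb7/Bb: dominant seventh chord on Gb = scale degree 5 → V65.
Cb has root Cb, degree 1 in Cb major, so I.

IV43 - V65 - I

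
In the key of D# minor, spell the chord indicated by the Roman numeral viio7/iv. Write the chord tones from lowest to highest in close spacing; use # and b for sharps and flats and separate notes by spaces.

F## A# C# E

The slash marks an applied leading-tone chord: viio of iv. In D# minor, iv is G#, so the leading tone to it is F##, a half step below.
Building a fully diminished seventh chord on F## gives F##-A#-C#-E.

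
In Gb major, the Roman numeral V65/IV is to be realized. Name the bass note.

Bb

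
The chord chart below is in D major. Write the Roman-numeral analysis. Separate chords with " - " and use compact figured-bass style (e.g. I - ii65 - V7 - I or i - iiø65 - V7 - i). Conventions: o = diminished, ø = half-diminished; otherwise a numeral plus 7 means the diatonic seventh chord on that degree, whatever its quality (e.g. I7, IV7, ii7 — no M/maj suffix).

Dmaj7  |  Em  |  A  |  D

I7 - ii - V - I

Dmaj7: root D is the tonic; major seventh chord there is I7.
Em: minor triad on E = scale degree 2 → ii.
A: major triad on A = scale degree 5 → V.
D has root D, degree 1 in D major, so I.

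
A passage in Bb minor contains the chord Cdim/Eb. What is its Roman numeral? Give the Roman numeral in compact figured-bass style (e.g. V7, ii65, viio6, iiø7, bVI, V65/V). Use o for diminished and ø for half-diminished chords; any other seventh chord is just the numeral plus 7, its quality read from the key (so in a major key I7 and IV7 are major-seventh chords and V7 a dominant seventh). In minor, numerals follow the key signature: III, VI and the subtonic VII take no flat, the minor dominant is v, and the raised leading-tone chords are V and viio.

iio6

The pitches C-Eb-Gb form a diminished triad rooted on C.
C is scale degree 2 in Bb minor, and a diminished triad on that degree is written iio.
With Eb in the bass the chord is in first inversion, so the figured bass is 6.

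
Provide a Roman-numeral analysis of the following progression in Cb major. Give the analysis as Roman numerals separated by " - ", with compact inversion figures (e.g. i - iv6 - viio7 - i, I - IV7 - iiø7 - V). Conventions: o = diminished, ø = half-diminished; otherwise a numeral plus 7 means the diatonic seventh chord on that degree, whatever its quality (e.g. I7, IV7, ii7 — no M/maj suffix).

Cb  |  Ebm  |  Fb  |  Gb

I - iii - IV - V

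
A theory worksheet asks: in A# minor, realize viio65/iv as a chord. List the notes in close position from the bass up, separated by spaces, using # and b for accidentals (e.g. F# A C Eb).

E# G# B C##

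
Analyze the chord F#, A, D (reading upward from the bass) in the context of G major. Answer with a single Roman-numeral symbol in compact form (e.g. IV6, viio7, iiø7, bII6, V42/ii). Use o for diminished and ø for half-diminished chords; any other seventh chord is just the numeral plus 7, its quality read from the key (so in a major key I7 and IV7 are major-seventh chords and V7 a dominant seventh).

V6

The pitches D-F#-A form a major triad rooted on D.
In G major, D is the dominant; the diatonic major triad there is V.
With F# in the bass the chord is in first inversion, so the figured bass is 6.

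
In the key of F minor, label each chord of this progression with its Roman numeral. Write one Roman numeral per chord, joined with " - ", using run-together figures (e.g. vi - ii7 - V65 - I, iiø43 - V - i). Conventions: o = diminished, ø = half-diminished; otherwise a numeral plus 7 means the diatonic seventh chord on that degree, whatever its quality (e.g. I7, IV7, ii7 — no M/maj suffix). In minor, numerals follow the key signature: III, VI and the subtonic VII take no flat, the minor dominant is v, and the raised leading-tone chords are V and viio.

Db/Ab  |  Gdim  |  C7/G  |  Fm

Db/Ab: major triad on Db = scale degree 6 → VI64.
Gdim: root G is the supertonic; diminished triad there is iio.
C7/G has root C, degree 5 in F minor, so V43.
Fm has root F, degree 1 in F minor, so i.

VI64 - iio - V43 - i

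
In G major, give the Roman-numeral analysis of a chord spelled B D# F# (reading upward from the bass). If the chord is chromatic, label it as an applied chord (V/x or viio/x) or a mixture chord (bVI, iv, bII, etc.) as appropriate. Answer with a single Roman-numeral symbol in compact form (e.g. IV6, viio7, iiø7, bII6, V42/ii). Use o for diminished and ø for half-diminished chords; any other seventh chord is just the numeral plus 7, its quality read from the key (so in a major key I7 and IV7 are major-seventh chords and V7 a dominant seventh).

V/vi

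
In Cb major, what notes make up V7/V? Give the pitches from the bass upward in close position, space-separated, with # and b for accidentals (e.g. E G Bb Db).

V7/V is a secondary dominant — the dominant seventh of V. V in Cb major is Gb, so the applied chord's root is Db, a perfect fifth above.
Building a dominant seventh chord on Db gives Db-F-Ab-Cb.

Db F Ab Cb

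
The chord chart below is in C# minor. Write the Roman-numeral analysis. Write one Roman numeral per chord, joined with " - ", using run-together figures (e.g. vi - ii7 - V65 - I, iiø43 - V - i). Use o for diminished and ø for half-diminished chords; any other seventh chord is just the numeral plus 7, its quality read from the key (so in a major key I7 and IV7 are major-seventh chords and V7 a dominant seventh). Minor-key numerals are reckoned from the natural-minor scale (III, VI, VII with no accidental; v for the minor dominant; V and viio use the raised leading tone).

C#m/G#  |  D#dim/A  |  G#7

C#m/G#: root C# is the tonic; minor triad there is i64.
D#dim/A: root D# is the supertonic; diminished triad there is iio64.
G#7: dominant seventh chord on G# = scale degree 5 → V7.

i64 - iio64 - V7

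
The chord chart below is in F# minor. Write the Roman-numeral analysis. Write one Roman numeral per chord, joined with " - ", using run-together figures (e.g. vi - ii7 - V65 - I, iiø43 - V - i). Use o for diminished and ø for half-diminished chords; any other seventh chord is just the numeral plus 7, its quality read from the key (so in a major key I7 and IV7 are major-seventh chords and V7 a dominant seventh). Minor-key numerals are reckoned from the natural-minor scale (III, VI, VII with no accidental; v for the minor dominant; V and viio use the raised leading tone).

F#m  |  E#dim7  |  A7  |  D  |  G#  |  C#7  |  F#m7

F#m has root F#, degree 1 in F# minor, so i.
E#dim7: fully diminished seventh chord on E# = scale degree 7 → viio7.
A7 is the secondary dominant of VI (dominant seventh chord on A): V7/VI.
D: major triad on D = scale degree 6 → VI.
G# is the secondary dominant of V (major triad on G#): V/V.
C#7: root C# is the dominant; dominant seventh chord there is V7.
F#m7 has root F#, degree 1 in F# minor, so i7.

i - viio7 - V7/VI - VI - V/V - V7 - i7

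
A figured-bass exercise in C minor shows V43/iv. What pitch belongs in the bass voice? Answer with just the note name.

G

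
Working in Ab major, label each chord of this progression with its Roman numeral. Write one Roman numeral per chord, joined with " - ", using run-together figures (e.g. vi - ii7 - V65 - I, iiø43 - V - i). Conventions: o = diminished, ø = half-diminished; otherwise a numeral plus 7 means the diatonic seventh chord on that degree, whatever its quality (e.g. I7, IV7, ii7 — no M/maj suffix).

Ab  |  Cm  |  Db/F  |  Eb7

I - iii - IV6 - V7

Ab: major triad on Ab = scale degree 1 → I.
Cm has root C, degree 3 in Ab major, so iii.
Db/F: major triad on Db = scale degree 4 → IV6.
Eb7 has root Eb, degree 5 in Ab major, so V7.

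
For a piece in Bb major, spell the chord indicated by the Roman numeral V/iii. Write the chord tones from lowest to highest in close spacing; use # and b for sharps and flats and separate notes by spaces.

The slash means an applied dominant: we want the dominant of iii. In Bb major, iii is D minor, and its dominant is built on A.
Building a major triad on A gives A-C#-E.

A C# E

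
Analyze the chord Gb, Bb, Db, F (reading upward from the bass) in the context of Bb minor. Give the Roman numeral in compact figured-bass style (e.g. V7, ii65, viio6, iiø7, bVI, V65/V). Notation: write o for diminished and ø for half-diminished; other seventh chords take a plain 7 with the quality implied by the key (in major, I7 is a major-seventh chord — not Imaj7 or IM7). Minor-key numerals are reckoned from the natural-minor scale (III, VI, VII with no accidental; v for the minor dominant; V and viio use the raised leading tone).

The pitches Gb-Bb-Db-F form a major seventh chord rooted on Gb.
In Bb minor, Gb is the submediant; the diatonic major seventh chord there is VI7.

VI7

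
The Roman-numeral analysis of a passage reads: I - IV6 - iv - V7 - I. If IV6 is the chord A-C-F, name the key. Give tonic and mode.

C major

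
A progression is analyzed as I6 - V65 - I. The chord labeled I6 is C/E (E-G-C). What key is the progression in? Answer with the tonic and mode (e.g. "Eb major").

C major

The anchor chord is a major triad on C, labeled I6.
If C is scale degree 1 and the mode makes that degree carry a major triad, the tonic is C and the mode is major.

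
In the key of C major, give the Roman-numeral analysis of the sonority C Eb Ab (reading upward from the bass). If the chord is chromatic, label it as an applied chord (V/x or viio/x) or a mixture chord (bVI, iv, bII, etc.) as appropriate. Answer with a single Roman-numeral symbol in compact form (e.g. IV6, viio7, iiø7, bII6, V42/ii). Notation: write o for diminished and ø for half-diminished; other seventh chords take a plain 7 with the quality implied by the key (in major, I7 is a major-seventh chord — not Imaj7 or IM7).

bVI6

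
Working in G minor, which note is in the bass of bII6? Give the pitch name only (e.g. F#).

C

bII in G minor has root Ab; the chord is Ab-C-Eb.
The figure 6 means first inversion — the third is in the bass.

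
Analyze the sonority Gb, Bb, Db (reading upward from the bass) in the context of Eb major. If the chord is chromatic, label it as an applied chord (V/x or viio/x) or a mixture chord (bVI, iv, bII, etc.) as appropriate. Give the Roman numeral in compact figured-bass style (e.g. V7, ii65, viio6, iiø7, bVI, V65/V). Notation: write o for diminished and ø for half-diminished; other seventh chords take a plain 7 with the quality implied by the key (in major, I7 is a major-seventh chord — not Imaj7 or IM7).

bIII

Stacked in thirds the chord is Gb-Bb-Db: a major triad on Gb.
Gb is the lowered third degree of Eb major (diatonic 3 would be G). This is a major triad on the lowered third degree, borrowed from the parallel minor.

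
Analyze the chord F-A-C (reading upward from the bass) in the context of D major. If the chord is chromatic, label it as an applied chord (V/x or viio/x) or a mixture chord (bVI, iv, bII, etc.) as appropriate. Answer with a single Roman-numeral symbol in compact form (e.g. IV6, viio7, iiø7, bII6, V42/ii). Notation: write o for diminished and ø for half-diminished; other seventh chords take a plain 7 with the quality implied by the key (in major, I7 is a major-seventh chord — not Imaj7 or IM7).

bIII

The pitches F-A-C form a major triad rooted on F.
F is the lowered third degree of D major (diatonic 3 would be F#). This is a major triad on the lowered third degree, borrowed from the parallel minor.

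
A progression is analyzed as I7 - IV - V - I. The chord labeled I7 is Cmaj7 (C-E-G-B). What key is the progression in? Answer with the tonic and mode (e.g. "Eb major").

The chord Cmaj7 is a major seventh chord rooted on C; its label is I7.
If C is scale degree 1 and the mode makes that degree carry a major seventh chord, the tonic is C and the mode is major.

C major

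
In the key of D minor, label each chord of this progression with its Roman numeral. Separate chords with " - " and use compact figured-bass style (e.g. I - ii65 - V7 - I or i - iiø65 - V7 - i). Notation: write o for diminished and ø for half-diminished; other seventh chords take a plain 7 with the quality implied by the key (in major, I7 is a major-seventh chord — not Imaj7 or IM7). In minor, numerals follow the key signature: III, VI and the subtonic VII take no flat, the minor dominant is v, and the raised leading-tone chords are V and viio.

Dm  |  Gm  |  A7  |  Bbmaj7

Dm: minor triad on D = scale degree 1 → i.
Gm has root G, degree 4 in D minor, so iv.
A7: root A is the dominant; dominant seventh chord there is V7.
Bbmaj7: major seventh chord on Bb = scale degree 6 → VI7.

i - iv - V7 - VI7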